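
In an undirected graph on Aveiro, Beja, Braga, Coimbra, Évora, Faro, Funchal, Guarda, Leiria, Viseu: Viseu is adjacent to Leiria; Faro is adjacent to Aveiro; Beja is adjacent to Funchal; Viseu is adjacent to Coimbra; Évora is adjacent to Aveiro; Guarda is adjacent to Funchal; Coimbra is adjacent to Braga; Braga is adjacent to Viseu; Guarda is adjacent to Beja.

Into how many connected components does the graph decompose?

From Aveiro: component {Aveiro, Évora, Faro}.
From Beja: component {Beja, Funchal, Guarda}.
From Braga: component {Braga, Coimbra, Leiria, Viseu}.
That's 3 components.

3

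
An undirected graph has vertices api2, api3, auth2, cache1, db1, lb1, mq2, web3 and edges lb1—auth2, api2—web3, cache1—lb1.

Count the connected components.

5

From api2: component {api2, web3}.
From api3: component {api3}.
From auth2: component {auth2, cache1, lb1}.
From db1: component {db1}.
From mq2: component {mq2}.
That's 5 components.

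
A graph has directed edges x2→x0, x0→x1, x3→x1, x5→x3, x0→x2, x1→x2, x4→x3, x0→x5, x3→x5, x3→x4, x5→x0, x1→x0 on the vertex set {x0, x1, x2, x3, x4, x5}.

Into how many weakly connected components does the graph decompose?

1

From x0: component {x0, x1, x2, x3, x4, x5}.
That's 1 component.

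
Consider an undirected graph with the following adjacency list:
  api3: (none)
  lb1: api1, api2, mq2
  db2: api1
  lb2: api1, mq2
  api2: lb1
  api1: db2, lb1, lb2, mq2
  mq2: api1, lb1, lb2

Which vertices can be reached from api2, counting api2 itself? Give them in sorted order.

Start at api2.
Its neighbours: lb1.
Then their neighbours: api1, mq2.
Then next layer: db2, lb2.
Nothing further is reachable.

api1, api2, db2, lb1, lb2, mq2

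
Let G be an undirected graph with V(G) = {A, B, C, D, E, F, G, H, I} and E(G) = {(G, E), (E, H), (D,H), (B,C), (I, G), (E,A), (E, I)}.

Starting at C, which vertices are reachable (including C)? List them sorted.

Start at C.
Its neighbours: B.
Nothing further is reachable.

B, C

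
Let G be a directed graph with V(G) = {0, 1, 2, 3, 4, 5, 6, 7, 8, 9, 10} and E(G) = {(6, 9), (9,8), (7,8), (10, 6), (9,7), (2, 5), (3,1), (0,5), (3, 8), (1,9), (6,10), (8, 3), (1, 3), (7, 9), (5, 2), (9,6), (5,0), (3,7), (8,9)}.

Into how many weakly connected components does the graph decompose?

3

From 0: component {0, 2, 5}.
From 1: component {1, 3, 6, 7, 8, 9, 10}.
From 4: component {4}.
That's 3 components.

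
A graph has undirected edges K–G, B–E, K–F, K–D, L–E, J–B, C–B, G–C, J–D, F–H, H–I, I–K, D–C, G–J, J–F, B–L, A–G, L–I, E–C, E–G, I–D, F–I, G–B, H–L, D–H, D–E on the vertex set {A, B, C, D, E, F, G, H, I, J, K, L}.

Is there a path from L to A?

Explore from L.
Distance 1: reach B, E, H, I.
Distance 2: reach C, D, F, G, J, K.
Distance 3: reach A.
Found A.

Yes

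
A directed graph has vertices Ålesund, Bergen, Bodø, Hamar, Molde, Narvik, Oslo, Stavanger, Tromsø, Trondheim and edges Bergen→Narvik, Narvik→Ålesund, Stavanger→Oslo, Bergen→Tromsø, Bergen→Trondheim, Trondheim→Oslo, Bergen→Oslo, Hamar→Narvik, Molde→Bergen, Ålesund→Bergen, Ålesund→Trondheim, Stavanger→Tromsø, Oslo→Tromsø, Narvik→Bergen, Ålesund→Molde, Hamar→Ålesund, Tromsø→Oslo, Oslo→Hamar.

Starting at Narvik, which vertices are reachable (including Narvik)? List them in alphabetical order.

Ålesund, Bergen, Hamar, Molde, Narvik, Oslo, Tromsø, Trondheim

Start at Narvik.
Its neighbours: Ålesund, Bergen.
Then their neighbours: Molde, Oslo, Tromsø, Trondheim.
Then next layer: Hamar.
Nothing further is reachable.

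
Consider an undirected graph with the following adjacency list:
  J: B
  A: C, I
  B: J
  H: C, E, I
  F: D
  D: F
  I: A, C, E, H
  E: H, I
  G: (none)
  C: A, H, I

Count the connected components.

From A: component {A, C, E, H, I}.
From B: component {B, J}.
From D: component {D, F}.
From G: component {G}.
That's 4 components.

4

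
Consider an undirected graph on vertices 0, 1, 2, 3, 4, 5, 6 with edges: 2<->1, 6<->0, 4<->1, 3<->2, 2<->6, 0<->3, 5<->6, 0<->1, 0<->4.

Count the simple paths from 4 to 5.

4–0–1–2–6–5
4–0–3–2–6–5
4–0–6–5
4–1–0–3–2–6–5
4–1–0–6–5
4–1–2–3–0–6–5
4–1–2–6–5

7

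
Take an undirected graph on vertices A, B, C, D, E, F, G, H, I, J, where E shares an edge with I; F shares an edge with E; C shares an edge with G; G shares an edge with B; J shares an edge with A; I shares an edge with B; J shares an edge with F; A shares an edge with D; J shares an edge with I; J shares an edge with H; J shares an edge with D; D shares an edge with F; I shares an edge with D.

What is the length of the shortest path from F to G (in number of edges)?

Distance 0: F.
Distance 1: D, E, J.
Distance 2: A, H, I.
Distance 3: B.
Distance 4: G — contains G.

4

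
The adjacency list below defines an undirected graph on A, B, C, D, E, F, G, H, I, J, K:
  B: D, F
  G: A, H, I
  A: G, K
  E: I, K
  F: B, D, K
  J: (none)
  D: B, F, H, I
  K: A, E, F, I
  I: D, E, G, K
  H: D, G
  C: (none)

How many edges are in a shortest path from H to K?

Distance 0: H.
Distance 1: D, G.
Distance 2: A, B, F, I.
Distance 3: E, K — contains K.

3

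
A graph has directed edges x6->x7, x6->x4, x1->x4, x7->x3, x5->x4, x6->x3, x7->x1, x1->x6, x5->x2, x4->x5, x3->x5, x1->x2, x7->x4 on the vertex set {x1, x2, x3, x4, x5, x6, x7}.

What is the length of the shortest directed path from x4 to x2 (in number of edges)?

2

Distance 0: x4.
Distance 1: x5.
Distance 2: x2 — contains x2.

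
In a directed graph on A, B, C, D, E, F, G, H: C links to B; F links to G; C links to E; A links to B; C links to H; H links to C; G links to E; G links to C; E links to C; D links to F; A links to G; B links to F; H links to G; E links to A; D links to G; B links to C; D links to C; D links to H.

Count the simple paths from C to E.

C→B→F→G→E
C→E
C→H→G→E

3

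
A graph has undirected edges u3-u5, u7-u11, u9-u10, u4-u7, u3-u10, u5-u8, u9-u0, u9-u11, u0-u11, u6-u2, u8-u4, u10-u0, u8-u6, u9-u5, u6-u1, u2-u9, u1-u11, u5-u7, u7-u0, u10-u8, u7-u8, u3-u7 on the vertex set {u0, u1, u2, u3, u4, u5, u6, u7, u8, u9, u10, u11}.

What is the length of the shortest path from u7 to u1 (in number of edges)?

2

Distance 0: u7.
Distance 1: u0, u3, u4, u5, u8, u11.
Distance 2: u1, u6, u9, u10 — contains u1.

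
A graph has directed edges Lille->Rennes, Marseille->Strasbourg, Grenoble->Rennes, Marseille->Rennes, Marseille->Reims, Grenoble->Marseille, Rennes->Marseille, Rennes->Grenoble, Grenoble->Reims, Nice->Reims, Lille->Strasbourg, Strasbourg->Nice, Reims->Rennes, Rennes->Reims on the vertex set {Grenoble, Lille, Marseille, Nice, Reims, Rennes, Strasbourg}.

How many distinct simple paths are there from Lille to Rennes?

Lille→Rennes
Lille→Strasbourg→Nice→Reims→Rennes

2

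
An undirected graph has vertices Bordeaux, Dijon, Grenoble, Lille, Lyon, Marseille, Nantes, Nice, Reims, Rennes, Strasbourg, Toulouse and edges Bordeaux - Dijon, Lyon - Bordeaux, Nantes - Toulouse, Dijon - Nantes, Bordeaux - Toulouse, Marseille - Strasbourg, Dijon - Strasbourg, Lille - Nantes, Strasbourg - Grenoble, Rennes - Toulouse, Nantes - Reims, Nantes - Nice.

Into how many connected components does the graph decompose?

From Bordeaux: component {Bordeaux, Dijon, Grenoble, Lille, Lyon, Marseille, Nantes, Nice, Reims, Rennes, Strasbourg, Toulouse}.
That's 1 component.

1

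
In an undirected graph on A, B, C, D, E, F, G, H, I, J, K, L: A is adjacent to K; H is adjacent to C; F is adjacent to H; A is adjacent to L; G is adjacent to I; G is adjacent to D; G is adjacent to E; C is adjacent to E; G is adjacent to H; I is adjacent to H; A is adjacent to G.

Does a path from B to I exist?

B has no edges, so nothing is reachable from it.

No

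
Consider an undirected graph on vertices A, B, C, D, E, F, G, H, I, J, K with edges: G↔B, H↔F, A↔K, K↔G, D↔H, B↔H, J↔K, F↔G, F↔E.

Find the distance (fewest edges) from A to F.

3

Distance 0: A.
Distance 1: K.
Distance 2: G, J.
Distance 3: B, F — contains F.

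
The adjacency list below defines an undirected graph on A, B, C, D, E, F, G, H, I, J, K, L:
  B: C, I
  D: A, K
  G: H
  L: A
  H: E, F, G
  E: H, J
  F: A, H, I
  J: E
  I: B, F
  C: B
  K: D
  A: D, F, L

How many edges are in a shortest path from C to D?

Distance 0: C.
Distance 1: B.
Distance 2: I.
Distance 3: F.
Distance 4: A, H.
Distance 5: D, E, G, L — contains D.

5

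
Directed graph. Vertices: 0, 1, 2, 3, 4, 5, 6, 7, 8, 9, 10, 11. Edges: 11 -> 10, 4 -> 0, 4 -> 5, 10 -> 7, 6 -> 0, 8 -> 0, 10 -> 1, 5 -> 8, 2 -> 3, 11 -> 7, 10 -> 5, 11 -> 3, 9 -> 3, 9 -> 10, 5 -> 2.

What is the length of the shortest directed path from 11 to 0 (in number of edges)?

4

Distance 0: 11.
Distance 1: 3, 7, 10.
Distance 2: 1, 5.
Distance 3: 2, 8.
Distance 4: 0 — contains 0.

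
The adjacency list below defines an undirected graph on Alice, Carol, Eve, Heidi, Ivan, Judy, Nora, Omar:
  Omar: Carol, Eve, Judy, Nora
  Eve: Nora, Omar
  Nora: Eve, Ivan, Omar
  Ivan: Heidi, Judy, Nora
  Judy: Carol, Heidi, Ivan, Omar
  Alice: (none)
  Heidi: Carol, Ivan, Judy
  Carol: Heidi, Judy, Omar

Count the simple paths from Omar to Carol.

12

Omar–Carol
Omar–Eve–Nora–Ivan–Heidi–Carol
Omar–Eve–Nora–Ivan–Heidi–Judy–Carol
Omar–Eve–Nora–Ivan–Judy–Carol
Omar–Eve–Nora–Ivan–Judy–Heidi–Carol
Omar–Judy–Carol
Omar–Judy–Heidi–Carol
Omar–Judy–Ivan–Heidi–Carol
Omar–Nora–Ivan–Heidi–Carol
Omar–Nora–Ivan–Heidi–Judy–Carol
Omar–Nora–Ivan–Judy–Carol
Omar–Nora–Ivan–Judy–Heidi–Carol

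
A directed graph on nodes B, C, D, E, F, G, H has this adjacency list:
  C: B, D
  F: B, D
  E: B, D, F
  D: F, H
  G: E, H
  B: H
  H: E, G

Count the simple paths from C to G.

3

C→B→H→G
C→D→F→B→H→G
C→D→H→G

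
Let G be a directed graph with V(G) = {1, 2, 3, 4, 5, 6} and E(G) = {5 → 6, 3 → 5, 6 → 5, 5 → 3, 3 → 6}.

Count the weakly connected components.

4

From 1: component {1}.
From 2: component {2}.
From 3: component {3, 5, 6}.
From 4: component {4}.
That's 4 components.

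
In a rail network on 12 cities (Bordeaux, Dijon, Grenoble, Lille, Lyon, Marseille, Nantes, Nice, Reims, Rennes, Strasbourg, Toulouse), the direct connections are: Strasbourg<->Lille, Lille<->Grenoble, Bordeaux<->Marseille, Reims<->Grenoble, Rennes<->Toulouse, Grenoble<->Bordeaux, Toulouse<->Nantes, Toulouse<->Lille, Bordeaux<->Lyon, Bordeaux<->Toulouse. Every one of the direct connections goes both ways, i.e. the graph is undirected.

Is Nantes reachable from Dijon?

Dijon has no edges, so nothing is reachable from it.

No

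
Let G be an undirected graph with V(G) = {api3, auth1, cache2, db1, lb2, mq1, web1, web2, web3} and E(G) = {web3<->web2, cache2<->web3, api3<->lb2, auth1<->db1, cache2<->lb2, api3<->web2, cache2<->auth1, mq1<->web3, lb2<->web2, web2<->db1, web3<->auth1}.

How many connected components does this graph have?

From api3: component {api3, auth1, cache2, db1, lb2, mq1, web2, web3}.
From web1: component {web1}.
That's 2 components.

2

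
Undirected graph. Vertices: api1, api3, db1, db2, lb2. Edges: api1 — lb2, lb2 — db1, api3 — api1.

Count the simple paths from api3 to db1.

api3–api1–lb2–db1

1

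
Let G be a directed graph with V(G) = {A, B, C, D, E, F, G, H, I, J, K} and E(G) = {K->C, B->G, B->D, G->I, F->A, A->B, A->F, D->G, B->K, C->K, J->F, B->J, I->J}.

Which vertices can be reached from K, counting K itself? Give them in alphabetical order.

Start at K.
Its neighbours: C.
Nothing further is reachable.

C, K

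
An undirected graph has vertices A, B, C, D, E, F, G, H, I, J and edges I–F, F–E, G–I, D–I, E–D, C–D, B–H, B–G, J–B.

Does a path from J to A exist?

Explore from J.
Distance 1: reach B.
Distance 2: reach G, H.
Distance 3: reach I.
Distance 4: reach D, F.
Distance 5: reach C, E.
The search is exhausted without reaching A; it lies in a different component.

No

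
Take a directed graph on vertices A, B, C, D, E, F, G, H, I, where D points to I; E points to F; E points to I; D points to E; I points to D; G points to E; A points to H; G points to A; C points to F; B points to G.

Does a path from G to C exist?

Explore from G.
Distance 1: reach A, E.
Distance 2: reach F, H, I.
Distance 3: reach D.
The search from G is exhausted; no directed path reaches C.

No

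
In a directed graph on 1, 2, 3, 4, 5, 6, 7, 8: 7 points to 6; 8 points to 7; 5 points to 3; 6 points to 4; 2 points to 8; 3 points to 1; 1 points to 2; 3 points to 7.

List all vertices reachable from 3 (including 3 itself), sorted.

Start at 3.
Its neighbours: 1, 7.
Then their neighbours: 2, 6.
Then next layer: 4, 8.
Nothing further is reachable.

1, 2, 3, 4, 6, 7, 8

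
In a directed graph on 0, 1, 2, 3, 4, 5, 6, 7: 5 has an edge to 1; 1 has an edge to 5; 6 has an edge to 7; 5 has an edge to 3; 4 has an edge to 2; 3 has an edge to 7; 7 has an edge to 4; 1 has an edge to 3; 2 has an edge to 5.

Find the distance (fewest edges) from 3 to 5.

4

Distance 0: 3.
Distance 1: 7.
Distance 2: 4.
Distance 3: 2.
Distance 4: 5 — contains 5.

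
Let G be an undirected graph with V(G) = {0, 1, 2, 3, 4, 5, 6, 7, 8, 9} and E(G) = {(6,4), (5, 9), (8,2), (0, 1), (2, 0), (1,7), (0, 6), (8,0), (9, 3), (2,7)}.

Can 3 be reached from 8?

No

Explore from 8.
Distance 1: reach 0, 2.
Distance 2: reach 1, 6, 7.
Distance 3: reach 4.
The search is exhausted without reaching 3; it lies in a different component.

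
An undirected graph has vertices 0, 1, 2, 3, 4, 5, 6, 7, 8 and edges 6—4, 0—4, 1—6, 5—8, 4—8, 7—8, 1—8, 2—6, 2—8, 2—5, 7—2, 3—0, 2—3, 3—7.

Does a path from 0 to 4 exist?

Yes

Explore from 0.
Distance 1: reach 3, 4.
Found 4.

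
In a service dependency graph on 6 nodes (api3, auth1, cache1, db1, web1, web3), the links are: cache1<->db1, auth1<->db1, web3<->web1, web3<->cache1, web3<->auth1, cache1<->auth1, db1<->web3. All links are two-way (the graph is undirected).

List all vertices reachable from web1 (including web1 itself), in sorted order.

Start at web1.
Its neighbours: web3.
Then their neighbours: auth1, cache1, db1.
Nothing further is reachable.

auth1, cache1, db1, web1, web3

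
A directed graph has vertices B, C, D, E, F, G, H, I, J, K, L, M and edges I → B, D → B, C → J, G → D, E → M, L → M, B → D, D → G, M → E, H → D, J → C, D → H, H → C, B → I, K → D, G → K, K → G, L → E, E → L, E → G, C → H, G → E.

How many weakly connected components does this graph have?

2

From B: component {B, C, D, E, G, H, I, J, K, L, M}.
From F: component {F}.
That's 2 components.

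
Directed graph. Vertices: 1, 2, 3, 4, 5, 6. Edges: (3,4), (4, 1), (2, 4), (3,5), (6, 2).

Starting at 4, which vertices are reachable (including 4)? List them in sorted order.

Start at 4.
Its neighbours: 1.
Nothing further is reachable.

1, 4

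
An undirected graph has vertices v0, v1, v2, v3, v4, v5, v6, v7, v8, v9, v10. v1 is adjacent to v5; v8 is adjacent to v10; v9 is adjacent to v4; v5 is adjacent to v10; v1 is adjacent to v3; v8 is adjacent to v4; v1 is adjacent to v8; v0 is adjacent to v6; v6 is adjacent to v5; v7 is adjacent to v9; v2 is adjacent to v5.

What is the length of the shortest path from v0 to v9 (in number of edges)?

6

Distance 0: v0.
Distance 1: v6.
Distance 2: v5.
Distance 3: v1, v2, v10.
Distance 4: v3, v8.
Distance 5: v4.
Distance 6: v9 — contains v9.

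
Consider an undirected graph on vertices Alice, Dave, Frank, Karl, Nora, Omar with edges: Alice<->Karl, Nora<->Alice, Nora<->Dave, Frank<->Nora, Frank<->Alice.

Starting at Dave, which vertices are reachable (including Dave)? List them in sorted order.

Alice, Dave, Frank, Karl, Nora

Start at Dave.
Its neighbours: Nora.
Then their neighbours: Alice, Frank.
Then next layer: Karl.
Nothing further is reachable.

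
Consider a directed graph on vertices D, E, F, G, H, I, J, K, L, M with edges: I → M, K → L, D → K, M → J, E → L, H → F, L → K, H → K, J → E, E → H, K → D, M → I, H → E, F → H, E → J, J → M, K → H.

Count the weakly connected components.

From D: component {D, E, F, H, I, J, K, L, M}.
From G: component {G}.
That's 2 components.

2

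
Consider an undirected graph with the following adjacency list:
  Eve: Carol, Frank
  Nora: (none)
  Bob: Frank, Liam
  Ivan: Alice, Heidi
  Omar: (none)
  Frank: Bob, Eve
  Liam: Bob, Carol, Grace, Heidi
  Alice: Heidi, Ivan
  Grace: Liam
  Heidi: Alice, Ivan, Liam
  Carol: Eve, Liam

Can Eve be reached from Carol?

Explore from Carol.
Distance 1: reach Eve, Liam.
Found Eve.

Yes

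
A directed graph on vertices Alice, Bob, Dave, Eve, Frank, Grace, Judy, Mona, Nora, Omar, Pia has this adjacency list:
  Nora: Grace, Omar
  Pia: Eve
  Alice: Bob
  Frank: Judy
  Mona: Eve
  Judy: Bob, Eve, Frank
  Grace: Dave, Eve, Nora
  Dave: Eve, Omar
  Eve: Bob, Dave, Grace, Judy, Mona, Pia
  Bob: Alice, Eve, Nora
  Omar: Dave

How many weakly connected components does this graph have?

1

From Alice: component {Alice, Bob, Dave, Eve, Frank, Grace, Judy, Mona, Nora, Omar, Pia}.
That's 1 component.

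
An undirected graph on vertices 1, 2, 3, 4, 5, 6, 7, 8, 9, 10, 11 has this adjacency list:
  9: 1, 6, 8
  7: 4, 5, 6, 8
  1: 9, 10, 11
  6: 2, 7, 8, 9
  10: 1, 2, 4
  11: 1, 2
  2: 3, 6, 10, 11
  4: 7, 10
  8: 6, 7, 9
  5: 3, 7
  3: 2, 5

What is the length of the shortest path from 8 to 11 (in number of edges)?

3

Distance 0: 8.
Distance 1: 6, 7, 9.
Distance 2: 1, 2, 4, 5.
Distance 3: 3, 10, 11 — contains 11.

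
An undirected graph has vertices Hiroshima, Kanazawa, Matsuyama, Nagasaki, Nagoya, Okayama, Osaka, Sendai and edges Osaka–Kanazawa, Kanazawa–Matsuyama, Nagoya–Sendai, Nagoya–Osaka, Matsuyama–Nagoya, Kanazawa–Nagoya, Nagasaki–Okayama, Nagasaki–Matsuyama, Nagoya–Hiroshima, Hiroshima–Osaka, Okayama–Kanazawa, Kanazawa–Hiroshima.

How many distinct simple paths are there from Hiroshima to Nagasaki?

17

Hiroshima–Kanazawa–Matsuyama–Nagasaki
Hiroshima–Kanazawa–Nagoya–Matsuyama–Nagasaki
Hiroshima–Kanazawa–Okayama–Nagasaki
Hiroshima–Kanazawa–Osaka–Nagoya–Matsuyama–Nagasaki
Hiroshima–Nagoya–Kanazawa–Matsuyama–Nagasaki
Hiroshima–Nagoya–Kanazawa–Okayama–Nagasaki
Hiroshima–Nagoya–Matsuyama–Kanazawa–Okayama–Nagasaki
Hiroshima–Nagoya–Matsuyama–Nagasaki
... and 9 more.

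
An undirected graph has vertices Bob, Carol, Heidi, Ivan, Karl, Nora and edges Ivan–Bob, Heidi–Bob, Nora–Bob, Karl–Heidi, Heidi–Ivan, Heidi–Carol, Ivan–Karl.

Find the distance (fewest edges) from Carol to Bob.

2

Distance 0: Carol.
Distance 1: Heidi.
Distance 2: Bob, Ivan, Karl — contains Bob.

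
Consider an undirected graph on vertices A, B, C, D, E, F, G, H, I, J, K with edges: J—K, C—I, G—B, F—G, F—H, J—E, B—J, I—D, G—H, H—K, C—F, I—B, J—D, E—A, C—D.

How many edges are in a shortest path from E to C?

3

Distance 0: E.
Distance 1: A, J.
Distance 2: B, D, K.
Distance 3: C, G, H, I — contains C.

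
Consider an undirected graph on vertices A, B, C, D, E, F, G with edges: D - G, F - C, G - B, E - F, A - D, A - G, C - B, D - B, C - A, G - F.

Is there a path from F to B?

Yes

Explore from F.
Distance 1: reach C, E, G.
Distance 2: reach A, B, D.
Found B.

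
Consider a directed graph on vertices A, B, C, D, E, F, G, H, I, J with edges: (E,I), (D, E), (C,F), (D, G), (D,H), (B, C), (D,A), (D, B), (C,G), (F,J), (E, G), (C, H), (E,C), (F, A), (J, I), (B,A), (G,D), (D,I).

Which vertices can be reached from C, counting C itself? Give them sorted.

A, B, C, D, E, F, G, H, I, J

Start at C.
Its neighbours: F, G, H.
Then their neighbours: A, D, J.
Then next layer: B, E, I.
Every vertex is now reached.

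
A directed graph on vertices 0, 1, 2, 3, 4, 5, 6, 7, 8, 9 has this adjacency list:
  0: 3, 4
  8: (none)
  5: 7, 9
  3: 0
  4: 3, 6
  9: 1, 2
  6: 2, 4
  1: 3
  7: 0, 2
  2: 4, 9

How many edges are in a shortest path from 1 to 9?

6

Distance 0: 1.
Distance 1: 3.
Distance 2: 0.
Distance 3: 4.
Distance 4: 6.
Distance 5: 2.
Distance 6: 9 — contains 9.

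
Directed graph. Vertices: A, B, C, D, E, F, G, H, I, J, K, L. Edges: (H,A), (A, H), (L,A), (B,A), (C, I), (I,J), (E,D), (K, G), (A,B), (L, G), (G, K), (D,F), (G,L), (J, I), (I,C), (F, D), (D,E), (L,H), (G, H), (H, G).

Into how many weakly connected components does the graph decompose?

3

From A: component {A, B, G, H, K, L}.
From C: component {C, I, J}.
From D: component {D, E, F}.
That's 3 components.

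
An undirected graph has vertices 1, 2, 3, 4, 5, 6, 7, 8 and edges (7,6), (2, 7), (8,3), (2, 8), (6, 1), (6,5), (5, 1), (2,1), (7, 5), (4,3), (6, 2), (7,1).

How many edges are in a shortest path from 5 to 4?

5

Distance 0: 5.
Distance 1: 1, 6, 7.
Distance 2: 2.
Distance 3: 8.
Distance 4: 3.
Distance 5: 4 — contains 4.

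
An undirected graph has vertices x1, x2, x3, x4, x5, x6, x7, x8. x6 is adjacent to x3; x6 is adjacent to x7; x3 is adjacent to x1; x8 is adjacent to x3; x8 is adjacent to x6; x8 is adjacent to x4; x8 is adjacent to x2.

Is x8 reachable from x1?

Yes

Explore from x1.
Distance 1: reach x3.
Distance 2: reach x6, x8.
Found x8.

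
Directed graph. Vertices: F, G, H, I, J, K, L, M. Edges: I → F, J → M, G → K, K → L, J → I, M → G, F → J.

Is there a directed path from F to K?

Explore from F.
Distance 1: reach J.
Distance 2: reach I, M.
Distance 3: reach G.
Distance 4: reach K.
Found K.

Yes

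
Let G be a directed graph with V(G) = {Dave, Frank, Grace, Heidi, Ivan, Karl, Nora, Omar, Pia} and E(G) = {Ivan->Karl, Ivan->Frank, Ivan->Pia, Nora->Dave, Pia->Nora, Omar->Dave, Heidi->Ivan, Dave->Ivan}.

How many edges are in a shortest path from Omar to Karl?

Distance 0: Omar.
Distance 1: Dave.
Distance 2: Ivan.
Distance 3: Frank, Karl, Pia — contains Karl.

3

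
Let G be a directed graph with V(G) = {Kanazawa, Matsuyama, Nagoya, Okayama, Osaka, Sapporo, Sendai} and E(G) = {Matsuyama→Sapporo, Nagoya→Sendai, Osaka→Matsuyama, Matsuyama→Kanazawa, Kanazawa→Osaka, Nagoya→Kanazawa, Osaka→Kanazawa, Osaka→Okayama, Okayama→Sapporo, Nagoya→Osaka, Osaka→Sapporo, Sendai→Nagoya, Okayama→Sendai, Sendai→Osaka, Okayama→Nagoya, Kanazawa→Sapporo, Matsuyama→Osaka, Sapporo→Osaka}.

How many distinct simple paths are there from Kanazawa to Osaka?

2

Kanazawa→Osaka
Kanazawa→Sapporo→Osaka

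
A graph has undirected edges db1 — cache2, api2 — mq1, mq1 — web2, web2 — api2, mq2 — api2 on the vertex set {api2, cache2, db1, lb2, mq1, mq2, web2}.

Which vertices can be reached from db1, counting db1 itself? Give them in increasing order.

Start at db1.
Its neighbours: cache2.
Nothing further is reachable.

cache2, db1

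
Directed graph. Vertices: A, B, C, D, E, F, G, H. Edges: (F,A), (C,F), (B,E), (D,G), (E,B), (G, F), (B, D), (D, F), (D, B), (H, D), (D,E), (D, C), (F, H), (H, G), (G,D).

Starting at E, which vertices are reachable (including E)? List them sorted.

Start at E.
Its neighbours: B.
Then their neighbours: D.
Then next layer: C, F, G.
Then next layer: A, H.
Every vertex is now reached.

A, B, C, D, E, F, G, H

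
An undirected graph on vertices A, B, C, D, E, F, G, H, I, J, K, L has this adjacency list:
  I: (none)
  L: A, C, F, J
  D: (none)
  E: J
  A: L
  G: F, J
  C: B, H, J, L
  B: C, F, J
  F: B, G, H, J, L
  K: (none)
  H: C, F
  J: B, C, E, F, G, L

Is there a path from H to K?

Explore from H.
Distance 1: reach C, F.
Distance 2: reach B, G, J, L.
Distance 3: reach A, E.
The search is exhausted without reaching K; it lies in a different component.

No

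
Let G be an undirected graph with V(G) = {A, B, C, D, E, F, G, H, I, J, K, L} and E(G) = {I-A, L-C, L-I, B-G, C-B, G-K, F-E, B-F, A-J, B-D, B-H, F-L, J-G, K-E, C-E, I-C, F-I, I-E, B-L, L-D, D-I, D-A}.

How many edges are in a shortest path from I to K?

Distance 0: I.
Distance 1: A, C, D, E, F, L.
Distance 2: B, J, K — contains K.

2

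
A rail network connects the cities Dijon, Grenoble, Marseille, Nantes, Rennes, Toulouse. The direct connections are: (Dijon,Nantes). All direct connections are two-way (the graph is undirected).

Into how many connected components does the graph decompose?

5

From Dijon: component {Dijon, Nantes}.
From Grenoble: component {Grenoble}.
From Marseille: component {Marseille}.
From Rennes: component {Rennes}.
From Toulouse: component {Toulouse}.
That's 5 components.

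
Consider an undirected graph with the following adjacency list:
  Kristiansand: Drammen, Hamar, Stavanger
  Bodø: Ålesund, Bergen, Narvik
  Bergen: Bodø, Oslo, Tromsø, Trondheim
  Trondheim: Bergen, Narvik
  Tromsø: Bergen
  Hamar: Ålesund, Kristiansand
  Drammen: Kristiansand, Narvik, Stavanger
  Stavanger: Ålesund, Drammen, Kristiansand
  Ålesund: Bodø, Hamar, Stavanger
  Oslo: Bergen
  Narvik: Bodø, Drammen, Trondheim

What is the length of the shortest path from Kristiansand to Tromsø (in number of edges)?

Distance 0: Kristiansand.
Distance 1: Drammen, Hamar, Stavanger.
Distance 2: Ålesund, Narvik.
Distance 3: Bodø, Trondheim.
Distance 4: Bergen.
Distance 5: Oslo, Tromsø — contains Tromsø.

5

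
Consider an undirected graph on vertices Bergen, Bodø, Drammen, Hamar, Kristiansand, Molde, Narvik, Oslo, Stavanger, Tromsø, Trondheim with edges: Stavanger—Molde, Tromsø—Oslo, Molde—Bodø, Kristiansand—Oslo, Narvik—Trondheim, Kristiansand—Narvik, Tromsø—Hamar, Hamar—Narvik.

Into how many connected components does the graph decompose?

4

From Bergen: component {Bergen}.
From Bodø: component {Bodø, Molde, Stavanger}.
From Drammen: component {Drammen}.
From Hamar: component {Hamar, Kristiansand, Narvik, Oslo, Tromsø, Trondheim}.
That's 4 components.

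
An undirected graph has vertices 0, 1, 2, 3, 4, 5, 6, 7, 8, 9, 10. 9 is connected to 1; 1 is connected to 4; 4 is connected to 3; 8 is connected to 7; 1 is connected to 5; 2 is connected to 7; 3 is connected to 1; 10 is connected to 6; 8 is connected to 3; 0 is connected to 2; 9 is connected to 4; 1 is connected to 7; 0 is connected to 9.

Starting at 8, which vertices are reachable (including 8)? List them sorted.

Start at 8.
Its neighbours: 3, 7.
Then their neighbours: 1, 2, 4.
Then next layer: 0, 5, 9.
Nothing further is reachable.

0, 1, 2, 3, 4, 5, 7, 8, 9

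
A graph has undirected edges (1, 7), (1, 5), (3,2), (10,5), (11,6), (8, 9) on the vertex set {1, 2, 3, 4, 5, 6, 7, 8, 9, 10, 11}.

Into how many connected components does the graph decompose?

5

From 1: component {1, 5, 7, 10}.
From 2: component {2, 3}.
From 4: component {4}.
From 6: component {6, 11}.
From 8: component {8, 9}.
That's 5 components.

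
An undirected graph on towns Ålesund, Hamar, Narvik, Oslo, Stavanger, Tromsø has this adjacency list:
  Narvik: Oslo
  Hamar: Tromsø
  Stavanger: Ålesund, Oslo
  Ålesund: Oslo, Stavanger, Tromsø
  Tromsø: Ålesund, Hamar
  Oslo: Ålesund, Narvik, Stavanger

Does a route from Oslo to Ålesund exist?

Explore from Oslo.
Distance 1: reach Ålesund, Narvik, Stavanger.
Found Ålesund.

Yes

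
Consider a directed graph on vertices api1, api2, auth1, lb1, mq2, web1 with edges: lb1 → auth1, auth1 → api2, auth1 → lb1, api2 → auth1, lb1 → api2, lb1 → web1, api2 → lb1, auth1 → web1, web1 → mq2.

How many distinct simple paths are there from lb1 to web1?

lb1→api2→auth1→web1
lb1→auth1→web1
lb1→web1

3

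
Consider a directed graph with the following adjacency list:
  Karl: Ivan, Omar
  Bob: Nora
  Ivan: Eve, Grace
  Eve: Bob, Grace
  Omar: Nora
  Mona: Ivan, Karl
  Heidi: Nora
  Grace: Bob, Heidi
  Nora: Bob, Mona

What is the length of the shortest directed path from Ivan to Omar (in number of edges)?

6

Distance 0: Ivan.
Distance 1: Eve, Grace.
Distance 2: Bob, Heidi.
Distance 3: Nora.
Distance 4: Mona.
Distance 5: Karl.
Distance 6: Omar — contains Omar.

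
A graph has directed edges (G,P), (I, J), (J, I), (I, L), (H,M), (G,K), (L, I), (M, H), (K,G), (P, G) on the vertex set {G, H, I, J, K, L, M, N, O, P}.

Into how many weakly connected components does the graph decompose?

From G: component {G, K, P}.
From H: component {H, M}.
From I: component {I, J, L}.
From N: component {N}.
From O: component {O}.
That's 5 components.

5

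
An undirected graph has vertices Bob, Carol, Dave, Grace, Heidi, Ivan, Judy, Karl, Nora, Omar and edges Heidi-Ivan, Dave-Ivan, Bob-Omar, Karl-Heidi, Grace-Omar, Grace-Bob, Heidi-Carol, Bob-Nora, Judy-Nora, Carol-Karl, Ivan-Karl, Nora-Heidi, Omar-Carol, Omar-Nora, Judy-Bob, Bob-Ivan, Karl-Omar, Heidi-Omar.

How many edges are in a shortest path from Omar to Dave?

3

Distance 0: Omar.
Distance 1: Bob, Carol, Grace, Heidi, Karl, Nora.
Distance 2: Ivan, Judy.
Distance 3: Dave — contains Dave.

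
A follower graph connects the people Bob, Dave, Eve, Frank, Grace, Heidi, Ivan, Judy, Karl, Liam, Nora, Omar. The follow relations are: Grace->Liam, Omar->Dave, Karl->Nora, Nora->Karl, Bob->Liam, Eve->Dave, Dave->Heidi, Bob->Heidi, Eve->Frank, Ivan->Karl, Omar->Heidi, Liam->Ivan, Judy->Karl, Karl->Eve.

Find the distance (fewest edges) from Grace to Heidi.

Distance 0: Grace.
Distance 1: Liam.
Distance 2: Ivan.
Distance 3: Karl.
Distance 4: Eve, Nora.
Distance 5: Dave, Frank.
Distance 6: Heidi — contains Heidi.

6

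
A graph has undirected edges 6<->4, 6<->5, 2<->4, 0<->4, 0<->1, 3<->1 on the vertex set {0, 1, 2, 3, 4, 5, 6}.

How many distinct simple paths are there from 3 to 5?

1

3–1–0–4–6–5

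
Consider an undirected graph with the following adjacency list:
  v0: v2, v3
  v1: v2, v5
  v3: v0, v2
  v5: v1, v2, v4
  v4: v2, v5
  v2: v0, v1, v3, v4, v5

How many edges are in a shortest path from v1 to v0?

Distance 0: v1.
Distance 1: v2, v5.
Distance 2: v0, v3, v4 — contains v0.

2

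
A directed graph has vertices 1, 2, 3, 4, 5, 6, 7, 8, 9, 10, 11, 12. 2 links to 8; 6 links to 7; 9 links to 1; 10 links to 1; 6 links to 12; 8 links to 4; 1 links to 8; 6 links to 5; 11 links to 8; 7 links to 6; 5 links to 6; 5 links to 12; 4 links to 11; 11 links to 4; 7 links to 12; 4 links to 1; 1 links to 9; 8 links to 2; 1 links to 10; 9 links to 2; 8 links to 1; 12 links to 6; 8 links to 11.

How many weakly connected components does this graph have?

From 1: component {1, 2, 4, 8, 9, 10, 11}.
From 3: component {3}.
From 5: component {5, 6, 7, 12}.
That's 3 components.

3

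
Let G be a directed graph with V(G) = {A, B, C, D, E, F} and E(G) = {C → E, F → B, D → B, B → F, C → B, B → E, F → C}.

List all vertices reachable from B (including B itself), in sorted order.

B, C, E, F

Start at B.
Its neighbours: E, F.
Then their neighbours: C.
Nothing further is reachable.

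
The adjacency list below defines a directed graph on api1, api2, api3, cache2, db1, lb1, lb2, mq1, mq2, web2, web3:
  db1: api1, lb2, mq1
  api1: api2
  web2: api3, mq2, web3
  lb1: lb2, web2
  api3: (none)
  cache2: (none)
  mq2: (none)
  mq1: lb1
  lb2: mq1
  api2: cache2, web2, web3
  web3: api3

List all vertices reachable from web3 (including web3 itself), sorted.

Start at web3.
Its neighbours: api3.
Nothing further is reachable.

api3, web3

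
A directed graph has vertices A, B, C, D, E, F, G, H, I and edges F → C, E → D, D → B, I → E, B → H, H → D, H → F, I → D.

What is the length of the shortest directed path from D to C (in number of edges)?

Distance 0: D.
Distance 1: B.
Distance 2: H.
Distance 3: F.
Distance 4: C — contains C.

4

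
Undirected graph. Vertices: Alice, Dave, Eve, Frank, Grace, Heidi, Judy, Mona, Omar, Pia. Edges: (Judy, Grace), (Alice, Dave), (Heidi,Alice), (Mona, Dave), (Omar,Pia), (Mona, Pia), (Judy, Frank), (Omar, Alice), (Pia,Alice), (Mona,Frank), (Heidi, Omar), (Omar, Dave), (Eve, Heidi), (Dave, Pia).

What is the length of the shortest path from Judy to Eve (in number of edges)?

6

Distance 0: Judy.
Distance 1: Frank, Grace.
Distance 2: Mona.
Distance 3: Dave, Pia.
Distance 4: Alice, Omar.
Distance 5: Heidi.
Distance 6: Eve — contains Eve.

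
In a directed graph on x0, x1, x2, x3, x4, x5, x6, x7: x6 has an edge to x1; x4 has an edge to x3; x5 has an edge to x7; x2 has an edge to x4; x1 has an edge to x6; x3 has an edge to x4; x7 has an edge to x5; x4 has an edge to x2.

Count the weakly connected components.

4

From x0: component {x0}.
From x1: component {x1, x6}.
From x2: component {x2, x3, x4}.
From x5: component {x5, x7}.
That's 4 components.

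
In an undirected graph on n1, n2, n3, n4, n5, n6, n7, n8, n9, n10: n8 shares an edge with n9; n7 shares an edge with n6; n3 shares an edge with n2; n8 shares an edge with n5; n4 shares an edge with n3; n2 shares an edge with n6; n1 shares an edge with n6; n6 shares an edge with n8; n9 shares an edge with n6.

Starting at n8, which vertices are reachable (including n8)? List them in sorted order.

n1, n2, n3, n4, n5, n6, n7, n8, n9

Start at n8.
Its neighbours: n5, n6, n9.
Then their neighbours: n1, n2, n7.
Then next layer: n3.
Then next layer: n4.
Nothing further is reachable.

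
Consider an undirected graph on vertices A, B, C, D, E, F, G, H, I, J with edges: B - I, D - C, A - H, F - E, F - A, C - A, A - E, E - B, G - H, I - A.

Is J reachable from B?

No

Explore from B.
Distance 1: reach E, I.
Distance 2: reach A, F.
Distance 3: reach C, H.
Distance 4: reach D, G.
The search is exhausted without reaching J; it lies in a different component.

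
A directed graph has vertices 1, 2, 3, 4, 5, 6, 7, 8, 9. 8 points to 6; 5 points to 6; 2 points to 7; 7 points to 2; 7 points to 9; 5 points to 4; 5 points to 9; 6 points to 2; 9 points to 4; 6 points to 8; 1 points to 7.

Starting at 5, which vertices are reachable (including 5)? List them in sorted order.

Start at 5.
Its neighbours: 4, 6, 9.
Then their neighbours: 2, 8.
Then next layer: 7.
Nothing further is reachable.

2, 4, 5, 6, 7, 8, 9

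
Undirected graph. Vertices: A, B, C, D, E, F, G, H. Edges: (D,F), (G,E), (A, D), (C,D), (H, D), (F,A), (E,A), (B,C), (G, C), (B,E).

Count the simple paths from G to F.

8

G–C–B–E–A–D–F
G–C–B–E–A–F
G–C–D–A–F
G–C–D–F
G–E–A–D–F
G–E–A–F
G–E–B–C–D–A–F
G–E–B–C–D–F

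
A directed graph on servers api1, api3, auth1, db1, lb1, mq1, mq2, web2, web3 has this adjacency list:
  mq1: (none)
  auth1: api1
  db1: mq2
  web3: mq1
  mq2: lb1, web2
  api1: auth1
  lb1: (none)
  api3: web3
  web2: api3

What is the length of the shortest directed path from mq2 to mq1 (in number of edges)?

4

Distance 0: mq2.
Distance 1: lb1, web2.
Distance 2: api3.
Distance 3: web3.
Distance 4: mq1 — contains mq1.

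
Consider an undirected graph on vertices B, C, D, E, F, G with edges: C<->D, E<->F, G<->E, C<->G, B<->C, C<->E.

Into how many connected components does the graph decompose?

From B: component {B, C, D, E, F, G}.
That's 1 component.

1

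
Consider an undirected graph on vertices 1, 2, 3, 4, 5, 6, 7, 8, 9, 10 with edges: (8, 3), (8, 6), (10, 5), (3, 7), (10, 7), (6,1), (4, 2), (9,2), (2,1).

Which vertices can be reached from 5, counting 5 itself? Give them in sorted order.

Start at 5.
Its neighbours: 10.
Then their neighbours: 7.
Then next layer: 3.
Then next layer: 8.
Then next layer: 6.
Then next layer: 1.
Then next layer: 2.
Then next layer: 4, 9.
Every vertex is now reached.

1, 2, 3, 4, 5, 6, 7, 8, 9, 10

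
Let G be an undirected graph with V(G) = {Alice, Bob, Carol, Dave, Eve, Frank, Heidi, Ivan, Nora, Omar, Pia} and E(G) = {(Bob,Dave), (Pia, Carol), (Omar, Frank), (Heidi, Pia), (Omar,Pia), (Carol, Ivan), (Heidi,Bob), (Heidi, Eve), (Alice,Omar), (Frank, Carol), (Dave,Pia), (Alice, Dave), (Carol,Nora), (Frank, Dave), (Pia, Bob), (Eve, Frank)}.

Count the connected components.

1

From Alice: component {Alice, Bob, Carol, Dave, Eve, Frank, Heidi, Ivan, Nora, Omar, Pia}.
That's 1 component.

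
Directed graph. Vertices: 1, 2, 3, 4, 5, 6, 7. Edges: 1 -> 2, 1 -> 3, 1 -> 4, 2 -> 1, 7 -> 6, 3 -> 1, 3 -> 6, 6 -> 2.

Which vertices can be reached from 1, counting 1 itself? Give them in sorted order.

Start at 1.
Its neighbours: 2, 3, 4.
Then their neighbours: 6.
Nothing further is reachable.

1, 2, 3, 4, 6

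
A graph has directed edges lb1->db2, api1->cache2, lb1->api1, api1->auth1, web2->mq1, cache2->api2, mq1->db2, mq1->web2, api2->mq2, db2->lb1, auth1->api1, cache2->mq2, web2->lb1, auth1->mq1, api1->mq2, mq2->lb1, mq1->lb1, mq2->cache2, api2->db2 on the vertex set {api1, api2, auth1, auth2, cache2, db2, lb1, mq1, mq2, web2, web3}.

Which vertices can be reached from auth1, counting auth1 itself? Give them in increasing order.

api1, api2, auth1, cache2, db2, lb1, mq1, mq2, web2

Start at auth1.
Its neighbours: api1, mq1.
Then their neighbours: cache2, db2, lb1, mq2, web2.
Then next layer: api2.
Nothing further is reachable.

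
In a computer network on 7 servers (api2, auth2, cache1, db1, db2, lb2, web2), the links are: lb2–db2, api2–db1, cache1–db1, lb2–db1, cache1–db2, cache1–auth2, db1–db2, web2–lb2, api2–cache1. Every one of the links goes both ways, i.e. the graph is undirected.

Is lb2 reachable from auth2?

Yes

Explore from auth2.
Distance 1: reach cache1.
Distance 2: reach api2, db1, db2.
Distance 3: reach lb2.
Found lb2.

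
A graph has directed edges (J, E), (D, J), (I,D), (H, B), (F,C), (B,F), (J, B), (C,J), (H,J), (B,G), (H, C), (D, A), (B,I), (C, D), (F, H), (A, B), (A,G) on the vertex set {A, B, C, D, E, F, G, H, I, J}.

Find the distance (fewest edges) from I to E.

3

Distance 0: I.
Distance 1: D.
Distance 2: A, J.
Distance 3: B, E, G — contains E.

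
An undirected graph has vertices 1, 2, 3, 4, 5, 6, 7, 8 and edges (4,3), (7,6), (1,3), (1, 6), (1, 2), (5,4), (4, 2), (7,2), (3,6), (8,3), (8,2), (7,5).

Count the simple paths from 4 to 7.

4–2–1–3–6–7
4–2–1–6–7
4–2–7
4–2–8–3–1–6–7
4–2–8–3–6–7
4–3–1–2–7
4–3–1–6–7
4–3–6–1–2–7
4–3–6–7
4–3–8–2–1–6–7
4–3–8–2–7
4–5–7

12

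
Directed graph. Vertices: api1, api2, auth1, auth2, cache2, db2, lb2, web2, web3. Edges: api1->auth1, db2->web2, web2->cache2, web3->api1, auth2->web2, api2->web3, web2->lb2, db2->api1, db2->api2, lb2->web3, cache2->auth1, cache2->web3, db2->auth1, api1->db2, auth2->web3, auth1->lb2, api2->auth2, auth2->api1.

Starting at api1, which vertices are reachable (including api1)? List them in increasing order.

api1, api2, auth1, auth2, cache2, db2, lb2, web2, web3

Start at api1.
Its neighbours: auth1, db2.
Then their neighbours: api2, lb2, web2.
Then next layer: auth2, cache2, web3.
Every vertex is now reached.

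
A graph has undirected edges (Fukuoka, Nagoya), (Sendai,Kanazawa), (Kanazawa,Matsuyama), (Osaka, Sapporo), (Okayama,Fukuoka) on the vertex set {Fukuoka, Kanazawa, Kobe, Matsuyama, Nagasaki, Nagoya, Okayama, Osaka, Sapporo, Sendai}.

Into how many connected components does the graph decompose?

5

From Fukuoka: component {Fukuoka, Nagoya, Okayama}.
From Kanazawa: component {Kanazawa, Matsuyama, Sendai}.
From Kobe: component {Kobe}.
From Nagasaki: component {Nagasaki}.
From Osaka: component {Osaka, Sapporo}.
That's 5 components.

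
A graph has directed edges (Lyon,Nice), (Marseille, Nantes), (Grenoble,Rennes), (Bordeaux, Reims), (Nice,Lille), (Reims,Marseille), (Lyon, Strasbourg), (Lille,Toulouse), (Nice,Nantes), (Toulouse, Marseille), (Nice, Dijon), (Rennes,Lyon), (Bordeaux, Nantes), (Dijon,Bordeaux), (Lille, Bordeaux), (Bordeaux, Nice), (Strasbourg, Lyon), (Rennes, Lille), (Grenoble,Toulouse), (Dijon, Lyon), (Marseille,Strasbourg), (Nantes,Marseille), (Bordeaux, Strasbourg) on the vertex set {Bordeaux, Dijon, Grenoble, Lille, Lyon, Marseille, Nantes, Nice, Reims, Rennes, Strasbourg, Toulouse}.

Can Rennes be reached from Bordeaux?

No

Explore from Bordeaux.
Distance 1: reach Nantes, Nice, Reims, Strasbourg.
Distance 2: reach Dijon, Lille, Lyon, Marseille.
Distance 3: reach Toulouse.
The search from Bordeaux is exhausted; no directed path reaches Rennes.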